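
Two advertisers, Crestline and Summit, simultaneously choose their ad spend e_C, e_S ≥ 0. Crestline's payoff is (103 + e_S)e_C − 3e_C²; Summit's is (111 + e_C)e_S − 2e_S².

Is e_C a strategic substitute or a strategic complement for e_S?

strategic complements

Expanding Crestline's payoff: 103e_C + e_Se_C − 3e_C².
∂π/∂e_C = 103 + e_S − 6e_C = 0, so e_C = 103/6 + (1/6)e_S.
The best-response slope de_C/de_S = 1/6 > 0: the reaction function is upward-sloping, so the choices are strategic complements.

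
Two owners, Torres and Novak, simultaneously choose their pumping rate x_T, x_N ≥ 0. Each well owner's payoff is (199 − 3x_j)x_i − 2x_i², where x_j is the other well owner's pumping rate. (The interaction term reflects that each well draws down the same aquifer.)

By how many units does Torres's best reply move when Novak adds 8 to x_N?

Torres's payoff is (199 − 3x_N)x_T − 2x_T².
∂π/∂x_T = 199 − 3x_N − 4x_T = 0, so x_T = 49.75 − 0.75x_N.
The reaction-function slope is −0.75, so an 8-unit rise in x_N moves x_T by −0.75 × 8 = −6. Torres's best response falls — the actions are strategic substitutes.

-6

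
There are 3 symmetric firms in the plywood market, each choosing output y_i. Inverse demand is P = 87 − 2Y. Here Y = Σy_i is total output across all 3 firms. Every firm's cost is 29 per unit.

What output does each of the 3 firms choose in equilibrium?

7.25

A representative firm's profit is π_i = y_i(87 − 2Y) − 29y_i, with Y = y_i + Σ_{j≠i} y_j.
First-order condition: 58 − 4y_i − 2Σ_{j≠i} y_j = 0.
With identical firms, set every y_j = y: then 58 − 4y − 4y = 0, i.e. y = 58/8 = 7.25.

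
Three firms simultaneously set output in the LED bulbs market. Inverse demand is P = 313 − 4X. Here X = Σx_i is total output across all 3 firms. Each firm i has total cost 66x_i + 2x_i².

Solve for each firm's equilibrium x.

A representative firm's profit is π_i = x_i(313 − 4X) − 66x_i − 2x_i², with X = x_i + Σ_{j≠i} x_j.
First-order condition: 247 − 12x_i − 4Σ_{j≠i} x_j = 0.
In a symmetric equilibrium every firm chooses the same x, so Σ_{j≠i} x_j = 2x. The condition becomes 247 − 20x = 0, giving x = 247/20 = 12.35.

12.35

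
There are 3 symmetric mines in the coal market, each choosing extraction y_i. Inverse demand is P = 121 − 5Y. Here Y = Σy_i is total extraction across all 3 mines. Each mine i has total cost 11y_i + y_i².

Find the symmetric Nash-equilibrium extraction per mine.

A representative mine's profit is π_i = y_i(121 − 5Y) − 11y_i − y_i², with Y = y_i + Σ_{j≠i} y_j.
First-order condition: 110 − 12y_i − 5Σ_{j≠i} y_j = 0.
With identical mines, set every y_j = y: then 110 − 12y − 10y = 0, i.e. y = 110/22 = 5.

5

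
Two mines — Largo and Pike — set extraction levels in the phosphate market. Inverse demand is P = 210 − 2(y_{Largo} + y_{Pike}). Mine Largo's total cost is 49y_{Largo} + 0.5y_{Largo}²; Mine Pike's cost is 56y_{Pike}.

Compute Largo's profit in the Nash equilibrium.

Mine Largo's profit: π = y_{Largo}(210 − 2(y_{Largo} + y_{Pike})) − 49y_{Largo} − 0.5y_{Largo}².
∂π/∂y_{Largo} = 161 − 5y_{Largo} − 2y_{Pike} = 0, so y_{Largo} = 32.2 − 0.4y_{Pike}.
For Pike: ∂π/∂y_{Pike} = 154 − 4y_{Pike} − 2y_{Largo} = 0 ⇒ y_{Pike} = 38.5 − 0.5y_{Largo}.
Solving the two reaction functions simultaneously: (1 − (−0.4)(−0.5))y_{Largo} = 32.2 − 0.4·38.5, so 0.8y_{Largo} = 16.8 and y_{Largo} = 21.
Then y_{Pike} = 38.5 − 0.5·21 = 28.
Price P = 210 − 2·49 = 112.
Largo's profit: (112 − 49)·21 − 0.5(21)² = 1102.5.

1102.5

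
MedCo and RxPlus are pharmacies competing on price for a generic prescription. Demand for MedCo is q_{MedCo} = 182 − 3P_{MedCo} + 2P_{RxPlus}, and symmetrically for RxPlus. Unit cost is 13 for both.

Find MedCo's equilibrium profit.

MedCo's profit: π = (P_{MedCo} − 13)(182 − 3P_{MedCo} + 2P_{RxPlus}).
∂π/∂P_{MedCo} = 221 − 6P_{MedCo} + 2P_{RxPlus} = 0 ⇒ P_{MedCo} = 221/6 + (1/3)P_{RxPlus}.
Setting P_{MedCo} = P_{RxPlus} in the reaction function: P_{MedCo} = 221/6 + (1/3)P_{MedCo}, so P_{MedCo} = (221/6) / (2/3) = 55.25.
q_{MedCo} = 182 − 3·55.25 + 2·55.25 = 126.75.
Profit = (55.25 − 13)·126.75 = 5355.1875.

5355.1875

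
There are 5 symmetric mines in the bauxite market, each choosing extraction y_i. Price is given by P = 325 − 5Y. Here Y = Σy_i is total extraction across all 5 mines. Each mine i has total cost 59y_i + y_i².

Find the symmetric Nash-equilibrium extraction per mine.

8.3125

A representative mine's profit is π_i = y_i(325 − 5Y) − 59y_i − y_i², with Y = y_i + Σ_{j≠i} y_j.
First-order condition: 266 − 12y_i − 5Σ_{j≠i} y_j = 0.
With identical mines, set every y_j = y: then 266 − 12y − 20y = 0, i.e. y = 266/32 = 8.3125.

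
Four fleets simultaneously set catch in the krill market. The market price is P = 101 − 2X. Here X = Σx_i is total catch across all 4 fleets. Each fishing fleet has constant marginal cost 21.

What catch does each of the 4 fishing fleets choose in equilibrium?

8

A representative fishing fleet's profit is π_i = x_i(101 − 2X) − 21x_i, with X = x_i + Σ_{j≠i} x_j.
First-order condition: 80 − 4x_i − 2Σ_{j≠i} x_j = 0.
In a symmetric equilibrium every fishing fleet chooses the same x, so Σ_{j≠i} x_j = 3x. The condition becomes 80 − 10x = 0, giving x = 80/10 = 8.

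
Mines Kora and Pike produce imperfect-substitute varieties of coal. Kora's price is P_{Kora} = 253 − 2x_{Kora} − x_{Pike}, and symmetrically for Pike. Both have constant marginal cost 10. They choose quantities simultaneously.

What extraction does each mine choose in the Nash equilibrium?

Mine Kora's profit: π = x_{Kora}(253 − 2x_{Kora} − x_{Pike}) − 10x_{Kora}.
∂π/∂x_{Kora} = 243 − 4x_{Kora} − x_{Pike} = 0 ⇒ x_{Kora} = 60.75 − 0.25x_{Pike}.
Setting x_{Kora} = x_{Pike} in the reaction function: x_{Kora} = 60.75 − 0.25x_{Kora}, so x_{Kora} = 60.75 / 1.25 = 48.6.

48.6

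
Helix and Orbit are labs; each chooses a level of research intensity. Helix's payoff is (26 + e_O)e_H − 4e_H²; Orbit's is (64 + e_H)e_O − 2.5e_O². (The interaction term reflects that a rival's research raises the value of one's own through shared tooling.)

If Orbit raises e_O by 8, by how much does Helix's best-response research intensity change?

Expanding Helix's payoff: 26e_H + e_Oe_H − 4e_H².
∂π/∂e_H = 26 + e_O − 8e_H = 0, so e_H = 3.25 + 0.125e_O.
The reaction-function slope is 0.125, so an 8-unit rise in e_O moves e_H by 0.125 × 8 = 1. Helix's best response rises — the actions are strategic complements.

1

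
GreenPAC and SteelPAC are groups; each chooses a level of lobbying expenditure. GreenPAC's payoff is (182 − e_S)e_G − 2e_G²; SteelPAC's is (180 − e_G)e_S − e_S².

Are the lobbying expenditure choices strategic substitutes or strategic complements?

Expanding GreenPAC's payoff: 182e_G − e_Se_G − 2e_G².
∂π/∂e_G = 182 − e_S − 4e_G = 0, so e_G = 45.5 − 0.25e_S.
The best-response slope de_G/de_S = −0.25 < 0: the reaction function is downward-sloping, so the choices are strategic substitutes.

strategic substitutes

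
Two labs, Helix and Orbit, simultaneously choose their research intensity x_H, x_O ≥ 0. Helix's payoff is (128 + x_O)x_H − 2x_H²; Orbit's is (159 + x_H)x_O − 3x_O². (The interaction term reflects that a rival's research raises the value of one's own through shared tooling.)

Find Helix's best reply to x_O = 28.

Expanding Helix's payoff: 128x_H + x_Ox_H − 2x_H².
∂π/∂x_H = 128 + x_O − 4x_H = 0, so x_H = 32 + 0.25x_O.
At x_O = 28: x_H = 32 + 0.25·28 = 39.

39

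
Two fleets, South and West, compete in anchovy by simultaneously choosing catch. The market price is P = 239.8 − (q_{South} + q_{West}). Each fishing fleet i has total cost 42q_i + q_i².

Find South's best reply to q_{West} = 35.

Fishing fleet South's profit: π = q_{South}(239.8 − (q_{South} + q_{West})) − 42q_{South} − q_{South}².
∂π/∂q_{South} = 197.8 − 4q_{South} − q_{West} = 0, so q_{South} = 49.45 − 0.25q_{West}.
At q_{West} = 35: q_{South} = 49.45 − 0.25·35 = 40.7.

40.7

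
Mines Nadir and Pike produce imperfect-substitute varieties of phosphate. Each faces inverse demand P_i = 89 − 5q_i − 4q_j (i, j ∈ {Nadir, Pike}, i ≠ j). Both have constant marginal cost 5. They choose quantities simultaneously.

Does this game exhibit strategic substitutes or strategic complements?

strategic substitutes

Mine Nadir's profit: π = q_{Nadir}(89 − 5q_{Nadir} − 4q_{Pike}) − 5q_{Nadir}.
∂π/∂q_{Nadir} = 84 − 10q_{Nadir} − 4q_{Pike} = 0 ⇒ q_{Nadir} = 8.4 − 0.4q_{Pike}.
The best-response slope dq_{Nadir}/dq_{Pike} = −0.4 < 0: the reaction function is downward-sloping, so the choices are strategic substitutes.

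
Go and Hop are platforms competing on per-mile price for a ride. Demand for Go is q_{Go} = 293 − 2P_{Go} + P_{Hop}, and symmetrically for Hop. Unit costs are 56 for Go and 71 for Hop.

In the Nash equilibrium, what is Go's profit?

13122

Go's profit: π = (P_{Go} − 56)(293 − 2P_{Go} + P_{Hop}).
∂π/∂P_{Go} = 405 − 4P_{Go} + P_{Hop} = 0 ⇒ P_{Go} = 101.25 + 0.25P_{Hop}.
Similarly P_{Hop} = 108.75 + 0.25P_{Go}.
Solving the two reaction functions simultaneously: (1 − (0.25)(0.25))P_{Go} = 101.25 + 0.25·108.75, so 0.9375P_{Go} = 128.4375 and P_{Go} = 137.
Then P_{Hop} = 108.75 + 0.25·137 = 143.
q_{Go} = 293 − 2·137 + 143 = 162.
Profit = (137 − 56)·162 = 13122.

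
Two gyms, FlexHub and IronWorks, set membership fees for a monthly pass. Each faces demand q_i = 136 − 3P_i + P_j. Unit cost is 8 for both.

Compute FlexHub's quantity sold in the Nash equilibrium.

72

FlexHub's profit: π = (P_{FlexHub} − 8)(136 − 3P_{FlexHub} + P_{IronWorks}).
∂π/∂P_{FlexHub} = 160 − 6P_{FlexHub} + P_{IronWorks} = 0 ⇒ P_{FlexHub} = 80/3 + (1/6)P_{IronWorks}.
Setting P_{FlexHub} = P_{IronWorks} in the reaction function: P_{FlexHub} = 80/3 + (1/6)P_{FlexHub}, so P_{FlexHub} = (80/3) / (5/6) = 32.
q_{FlexHub} = 136 − 3·32 + 32 = 72.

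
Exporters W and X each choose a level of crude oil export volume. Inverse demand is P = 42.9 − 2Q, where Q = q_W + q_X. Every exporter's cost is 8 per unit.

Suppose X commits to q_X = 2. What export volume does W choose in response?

Exporter W's profit: π = q_W(42.9 − 2(q_W + q_X)) − 8q_W.
∂π/∂q_W = 34.9 − 4q_W − 2q_X = 0, so q_W = 8.725 − 0.5q_X.
At q_X = 2: q_W = 8.725 − 0.5·2 = 7.725.

7.725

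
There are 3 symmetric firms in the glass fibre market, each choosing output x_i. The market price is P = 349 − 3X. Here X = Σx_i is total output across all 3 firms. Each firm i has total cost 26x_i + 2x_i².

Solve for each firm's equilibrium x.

A representative firm's profit is π_i = x_i(349 − 3X) − 26x_i − 2x_i², with X = x_i + Σ_{j≠i} x_j.
First-order condition: 323 − 10x_i − 3Σ_{j≠i} x_j = 0.
In a symmetric equilibrium every firm chooses the same x, so Σ_{j≠i} x_j = 2x. The condition becomes 323 − 16x = 0, giving x = 323/16 = 20.1875.

20.1875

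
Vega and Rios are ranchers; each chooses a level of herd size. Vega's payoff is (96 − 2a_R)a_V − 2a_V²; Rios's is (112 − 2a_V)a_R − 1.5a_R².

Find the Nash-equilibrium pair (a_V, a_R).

8, 32

Expanding Vega's payoff: 96a_V − 2a_Ra_V − 2a_V².
∂π/∂a_V = 96 − 2a_R − 4a_V = 0, so a_V = 24 − 0.5a_R.
Likewise for Rios: a_R = 112/3 − (2/3)a_V.
Plugging a_R into Vega's best response: a_V = 24 − 0.5(112/3 − (2/3)a_V) ⇒ (2/3)a_V = 16/3, so a_V = 8.
Then a_R = 112/3 − (2/3)·8 = 32.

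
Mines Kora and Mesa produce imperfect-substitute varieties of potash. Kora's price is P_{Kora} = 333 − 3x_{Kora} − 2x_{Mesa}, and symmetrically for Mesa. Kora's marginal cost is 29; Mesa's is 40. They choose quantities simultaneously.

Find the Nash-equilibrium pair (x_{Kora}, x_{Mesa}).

Mine Kora's profit: π = x_{Kora}(333 − 3x_{Kora} − 2x_{Mesa}) − 29x_{Kora}.
∂π/∂x_{Kora} = 304 − 6x_{Kora} − 2x_{Mesa} = 0 ⇒ x_{Kora} = 152/3 − (1/3)x_{Mesa}.
Similarly x_{Mesa} = 293/6 − (1/3)x_{Kora}.
Solving the two reaction functions simultaneously: (1 − (−1/3)(−1/3))x_{Kora} = 152/3 − (1/3)·(293/6), so (8/9)x_{Kora} = 619/18 and x_{Kora} = 38.6875.
Then x_{Mesa} = 293/6 − (1/3)·38.6875 = 35.9375.

38.6875, 35.9375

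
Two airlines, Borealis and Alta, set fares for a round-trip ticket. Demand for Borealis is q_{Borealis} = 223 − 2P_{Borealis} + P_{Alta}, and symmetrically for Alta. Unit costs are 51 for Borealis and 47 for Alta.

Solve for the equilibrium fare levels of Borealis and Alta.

107.8, 106.2

Borealis's profit: π = (P_{Borealis} − 51)(223 − 2P_{Borealis} + P_{Alta}).
∂π/∂P_{Borealis} = 325 − 4P_{Borealis} + P_{Alta} = 0 ⇒ P_{Borealis} = 81.25 + 0.25P_{Alta}.
Similarly P_{Alta} = 79.25 + 0.25P_{Borealis}.
Substituting the second reaction function into the first: P_{Borealis} = 81.25 + 0.25(79.25 + 0.25P_{Borealis}), which gives 0.9375P_{Borealis} = 101.0625 ⇒ P_{Borealis} = 107.8.
Then P_{Alta} = 79.25 + 0.25·107.8 = 106.2.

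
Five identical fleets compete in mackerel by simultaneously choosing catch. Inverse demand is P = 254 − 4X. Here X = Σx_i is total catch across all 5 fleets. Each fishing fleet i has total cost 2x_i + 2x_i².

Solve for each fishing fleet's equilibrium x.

A representative fishing fleet's profit is π_i = x_i(254 − 4X) − 2x_i − 2x_i², with X = x_i + Σ_{j≠i} x_j.
First-order condition: 252 − 12x_i − 4Σ_{j≠i} x_j = 0.
In a symmetric equilibrium every fishing fleet chooses the same x, so Σ_{j≠i} x_j = 4x. The condition becomes 252 − 28x = 0, giving x = 252/28 = 9.

9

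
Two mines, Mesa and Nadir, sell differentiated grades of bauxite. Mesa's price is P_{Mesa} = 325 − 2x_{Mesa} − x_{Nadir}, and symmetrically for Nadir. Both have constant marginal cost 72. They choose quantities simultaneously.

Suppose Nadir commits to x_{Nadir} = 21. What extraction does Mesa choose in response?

58

Mine Mesa's profit: π = x_{Mesa}(325 − 2x_{Mesa} − x_{Nadir}) − 72x_{Mesa}.
∂π/∂x_{Mesa} = 253 − 4x_{Mesa} − x_{Nadir} = 0 ⇒ x_{Mesa} = 63.25 − 0.25x_{Nadir}.
At x_{Nadir} = 21: x_{Mesa} = 63.25 − 0.25·21 = 58.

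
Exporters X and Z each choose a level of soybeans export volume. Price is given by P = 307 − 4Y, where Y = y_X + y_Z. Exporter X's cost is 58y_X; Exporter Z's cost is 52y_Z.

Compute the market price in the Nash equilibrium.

139

Exporter X's profit: π = y_X(307 − 4(y_X + y_Z)) − 58y_X.
∂π/∂y_X = 249 − 8y_X − 4y_Z = 0, so y_X = 31.125 − 0.5y_Z.
By the same steps for Z: y_Z = 31.875 − 0.5y_X.
Solving the two reaction functions simultaneously: (1 − (−0.5)(−0.5))y_X = 31.125 − 0.5·31.875, so 0.75y_X = 15.1875 and y_X = 20.25.
Then y_Z = 31.875 − 0.5·20.25 = 21.75.
Equilibrium price: P = 307 − 4·42 = 139.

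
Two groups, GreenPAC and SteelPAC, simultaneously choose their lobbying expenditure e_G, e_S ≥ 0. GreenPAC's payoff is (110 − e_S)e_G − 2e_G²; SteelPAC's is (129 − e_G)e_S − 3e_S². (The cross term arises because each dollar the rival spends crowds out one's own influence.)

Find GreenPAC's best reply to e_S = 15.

Expanding GreenPAC's payoff: 110e_G − e_Se_G − 2e_G².
∂π/∂e_G = 110 − e_S − 4e_G = 0, so e_G = 27.5 − 0.25e_S.
At e_S = 15: e_G = 27.5 − 0.25·15 = 23.75.

23.75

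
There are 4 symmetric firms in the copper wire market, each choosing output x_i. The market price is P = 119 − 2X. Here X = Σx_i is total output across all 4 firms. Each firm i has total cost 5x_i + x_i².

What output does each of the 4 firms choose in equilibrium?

9.5

A representative firm's profit is π_i = x_i(119 − 2X) − 5x_i − x_i², with X = x_i + Σ_{j≠i} x_j.
First-order condition: 114 − 6x_i − 2Σ_{j≠i} x_j = 0.
With identical firms, set every x_j = x: then 114 − 6x − 6x = 0, i.e. x = 114/12 = 9.5.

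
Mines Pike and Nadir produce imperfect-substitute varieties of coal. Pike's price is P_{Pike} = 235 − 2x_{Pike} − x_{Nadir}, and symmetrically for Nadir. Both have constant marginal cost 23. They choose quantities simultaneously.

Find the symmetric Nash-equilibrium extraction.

42.4

Mine Pike's profit: π = x_{Pike}(235 − 2x_{Pike} − x_{Nadir}) − 23x_{Pike}.
∂π/∂x_{Pike} = 212 − 4x_{Pike} − x_{Nadir} = 0 ⇒ x_{Pike} = 53 − 0.25x_{Nadir}.
By symmetry x_{Nadir} = x_{Pike}; substituting into the reaction function, 1.25x_{Pike} = 53 and x_{Pike} = 42.4.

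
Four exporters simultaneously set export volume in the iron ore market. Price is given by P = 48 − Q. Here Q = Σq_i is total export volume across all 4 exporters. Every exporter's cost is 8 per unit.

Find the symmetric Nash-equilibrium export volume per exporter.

8

A representative exporter's profit is π_i = q_i(48 − Q) − 8q_i, with Q = q_i + Σ_{j≠i} q_j.
First-order condition: 40 − 2q_i − Σ_{j≠i} q_j = 0.
With identical exporters, set every q_j = q: then 40 − 2q − 3q = 0, i.e. q = 40/5 = 8.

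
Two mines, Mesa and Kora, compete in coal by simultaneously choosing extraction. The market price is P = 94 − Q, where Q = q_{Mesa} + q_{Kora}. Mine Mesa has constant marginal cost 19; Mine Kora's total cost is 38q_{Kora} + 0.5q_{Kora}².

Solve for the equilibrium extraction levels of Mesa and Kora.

Mine Mesa's profit: π = q_{Mesa}(94 − (q_{Mesa} + q_{Kora})) − 19q_{Mesa}.
∂π/∂q_{Mesa} = 75 − 2q_{Mesa} − q_{Kora} = 0, so q_{Mesa} = 37.5 − 0.5q_{Kora}.
For Kora: ∂π/∂q_{Kora} = 56 − 3q_{Kora} − q_{Mesa} = 0 ⇒ q_{Kora} = 56/3 − (1/3)q_{Mesa}.
Solving the two reaction functions simultaneously: (1 − (−0.5)(−1/3))q_{Mesa} = 37.5 − 0.5·(56/3), so (5/6)q_{Mesa} = 169/6 and q_{Mesa} = 33.8.
Then q_{Kora} = 56/3 − (1/3)·33.8 = 7.4.

33.8, 7.4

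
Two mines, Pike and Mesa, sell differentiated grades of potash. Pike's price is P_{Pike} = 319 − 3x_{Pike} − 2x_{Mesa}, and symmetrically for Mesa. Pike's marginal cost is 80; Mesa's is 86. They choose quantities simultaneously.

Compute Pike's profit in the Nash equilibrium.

Mine Pike's profit: π = x_{Pike}(319 − 3x_{Pike} − 2x_{Mesa}) − 80x_{Pike}.
∂π/∂x_{Pike} = 239 − 6x_{Pike} − 2x_{Mesa} = 0 ⇒ x_{Pike} = 239/6 − (1/3)x_{Mesa}.
Similarly x_{Mesa} = 233/6 − (1/3)x_{Pike}.
Substituting the second reaction function into the first: x_{Pike} = 239/6 − (1/3)(233/6 − (1/3)x_{Pike}), which gives (8/9)x_{Pike} = 242/9 ⇒ x_{Pike} = 30.25.
Then x_{Mesa} = 233/6 − (1/3)·30.25 = 28.75.
P_{Pike} = 319 − 3·30.25 − 2·28.75 = 170.75.
Profit = (170.75 − 80)·30.25 = 2745.1875.

2745.1875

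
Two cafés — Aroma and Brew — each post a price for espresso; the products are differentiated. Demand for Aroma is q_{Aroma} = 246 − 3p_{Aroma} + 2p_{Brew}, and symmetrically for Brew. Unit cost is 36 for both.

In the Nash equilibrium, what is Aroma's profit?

Aroma's profit: π = (p_{Aroma} − 36)(246 − 3p_{Aroma} + 2p_{Brew}).
∂π/∂p_{Aroma} = 354 − 6p_{Aroma} + 2p_{Brew} = 0 ⇒ p_{Aroma} = 59 + (1/3)p_{Brew}.
Setting p_{Aroma} = p_{Brew} in the reaction function: p_{Aroma} = 59 + (1/3)p_{Aroma}, so p_{Aroma} = 59 / (2/3) = 88.5.
q_{Aroma} = 246 − 3·88.5 + 2·88.5 = 157.5.
Profit = (88.5 − 36)·157.5 = 8268.75.

8268.75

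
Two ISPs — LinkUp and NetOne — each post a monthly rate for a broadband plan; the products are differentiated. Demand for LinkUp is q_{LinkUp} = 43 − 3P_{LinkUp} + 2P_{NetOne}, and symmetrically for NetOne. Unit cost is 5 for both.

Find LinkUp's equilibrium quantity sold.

28.5

LinkUp's profit: π = (P_{LinkUp} − 5)(43 − 3P_{LinkUp} + 2P_{NetOne}).
∂π/∂P_{LinkUp} = 58 − 6P_{LinkUp} + 2P_{NetOne} = 0 ⇒ P_{LinkUp} = 29/3 + (1/3)P_{NetOne}.
By symmetry P_{NetOne} = P_{LinkUp}; substituting into the reaction function, (2/3)P_{LinkUp} = 29/3 and P_{LinkUp} = 14.5.
q_{LinkUp} = 43 − 3·14.5 + 2·14.5 = 28.5.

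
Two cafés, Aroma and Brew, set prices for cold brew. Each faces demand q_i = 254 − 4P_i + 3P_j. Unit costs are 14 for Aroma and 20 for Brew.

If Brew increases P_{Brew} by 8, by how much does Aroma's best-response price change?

3

Aroma's profit: π = (P_{Aroma} − 14)(254 − 4P_{Aroma} + 3P_{Brew}).
∂π/∂P_{Aroma} = 310 − 8P_{Aroma} + 3P_{Brew} = 0 ⇒ P_{Aroma} = 38.75 + 0.375P_{Brew}.
The reaction-function slope is 0.375, so an 8-unit rise in P_{Brew} moves P_{Aroma} by 0.375 × 8 = 3. Aroma's best response rises — the actions are strategic complements.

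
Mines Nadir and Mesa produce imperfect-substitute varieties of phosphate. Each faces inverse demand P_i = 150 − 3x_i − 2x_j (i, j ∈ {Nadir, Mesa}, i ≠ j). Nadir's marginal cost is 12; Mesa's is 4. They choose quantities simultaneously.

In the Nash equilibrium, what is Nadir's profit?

Mine Nadir's profit: π = x_{Nadir}(150 − 3x_{Nadir} − 2x_{Mesa}) − 12x_{Nadir}.
∂π/∂x_{Nadir} = 138 − 6x_{Nadir} − 2x_{Mesa} = 0 ⇒ x_{Nadir} = 23 − (1/3)x_{Mesa}.
Similarly x_{Mesa} = 73/3 − (1/3)x_{Nadir}.
Plugging x_{Mesa} into Nadir's best response: x_{Nadir} = 23 − (1/3)(73/3 − (1/3)x_{Nadir}) ⇒ (8/9)x_{Nadir} = 134/9, so x_{Nadir} = 16.75.
Then x_{Mesa} = 73/3 − (1/3)·16.75 = 18.75.
P_{Nadir} = 150 − 3·16.75 − 2·18.75 = 62.25.
Profit = (62.25 − 12)·16.75 = 841.6875.

841.6875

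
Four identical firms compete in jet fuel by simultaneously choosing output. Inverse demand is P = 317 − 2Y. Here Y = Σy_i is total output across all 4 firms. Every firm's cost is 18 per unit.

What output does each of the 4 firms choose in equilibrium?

A representative firm's profit is π_i = y_i(317 − 2Y) − 18y_i, with Y = y_i + Σ_{j≠i} y_j.
First-order condition: 299 − 4y_i − 2Σ_{j≠i} y_j = 0.
Imposing symmetry (y_j = y for all j) turns Σ_{j≠i} y_j into 3y, so 299 = 10y and y = 29.9.

29.9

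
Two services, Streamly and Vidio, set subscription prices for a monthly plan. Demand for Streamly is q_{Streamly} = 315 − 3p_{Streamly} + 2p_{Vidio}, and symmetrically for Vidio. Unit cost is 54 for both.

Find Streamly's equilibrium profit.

Streamly's profit: π = (p_{Streamly} − 54)(315 − 3p_{Streamly} + 2p_{Vidio}).
∂π/∂p_{Streamly} = 477 − 6p_{Streamly} + 2p_{Vidio} = 0 ⇒ p_{Streamly} = 79.5 + (1/3)p_{Vidio}.
Setting p_{Streamly} = p_{Vidio} in the reaction function: p_{Streamly} = 79.5 + (1/3)p_{Streamly}, so p_{Streamly} = 79.5 / (2/3) = 119.25.
q_{Streamly} = 315 − 3·119.25 + 2·119.25 = 195.75.
Profit = (119.25 − 54)·195.75 = 12772.6875.

12772.6875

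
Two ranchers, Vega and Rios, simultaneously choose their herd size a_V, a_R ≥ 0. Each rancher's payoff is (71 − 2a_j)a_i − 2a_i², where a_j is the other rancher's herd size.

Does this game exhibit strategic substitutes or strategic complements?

Vega's payoff is (71 − 2a_R)a_V − 2a_V².
∂π/∂a_V = 71 − 2a_R − 4a_V = 0, so a_V = 17.75 − 0.5a_R.
The best-response slope da_V/da_R = −0.5 < 0: the reaction function is downward-sloping, so the choices are strategic substitutes.

strategic substitutes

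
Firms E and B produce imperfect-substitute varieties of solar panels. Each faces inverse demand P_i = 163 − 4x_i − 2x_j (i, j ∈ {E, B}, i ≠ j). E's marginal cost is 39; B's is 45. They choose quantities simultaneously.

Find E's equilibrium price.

89.4

Firm E's profit: π = x_E(163 − 4x_E − 2x_B) − 39x_E.
∂π/∂x_E = 124 − 8x_E − 2x_B = 0 ⇒ x_E = 15.5 − 0.25x_B.
Similarly x_B = 14.75 − 0.25x_E.
Plugging x_B into E's best response: x_E = 15.5 − 0.25(14.75 − 0.25x_E) ⇒ 0.9375x_E = 11.8125, so x_E = 12.6.
Then x_B = 14.75 − 0.25·12.6 = 11.6.
P_E = 163 − 4·12.6 − 2·11.6 = 89.4.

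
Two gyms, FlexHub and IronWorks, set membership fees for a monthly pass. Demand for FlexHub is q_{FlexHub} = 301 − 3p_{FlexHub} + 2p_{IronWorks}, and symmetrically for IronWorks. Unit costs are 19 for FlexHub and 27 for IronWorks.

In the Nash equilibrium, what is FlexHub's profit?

15552

FlexHub's profit: π = (p_{FlexHub} − 19)(301 − 3p_{FlexHub} + 2p_{IronWorks}).
∂π/∂p_{FlexHub} = 358 − 6p_{FlexHub} + 2p_{IronWorks} = 0 ⇒ p_{FlexHub} = 179/3 + (1/3)p_{IronWorks}.
Similarly p_{IronWorks} = 191/3 + (1/3)p_{FlexHub}.
Solving the two reaction functions simultaneously: (1 − (1/3)(1/3))p_{FlexHub} = 179/3 + (1/3)·(191/3), so (8/9)p_{FlexHub} = 728/9 and p_{FlexHub} = 91.
Then p_{IronWorks} = 191/3 + (1/3)·91 = 94.
q_{FlexHub} = 301 − 3·91 + 2·94 = 216.
Profit = (91 − 19)·216 = 15552.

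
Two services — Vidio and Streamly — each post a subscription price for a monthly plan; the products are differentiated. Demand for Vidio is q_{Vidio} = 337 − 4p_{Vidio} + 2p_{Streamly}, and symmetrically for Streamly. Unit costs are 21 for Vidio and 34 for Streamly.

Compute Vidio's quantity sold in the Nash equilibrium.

203.6

Vidio's profit: π = (p_{Vidio} − 21)(337 − 4p_{Vidio} + 2p_{Streamly}).
∂π/∂p_{Vidio} = 421 − 8p_{Vidio} + 2p_{Streamly} = 0 ⇒ p_{Vidio} = 52.625 + 0.25p_{Streamly}.
Similarly p_{Streamly} = 59.125 + 0.25p_{Vidio}.
Solving the two reaction functions simultaneously: (1 − (0.25)(0.25))p_{Vidio} = 52.625 + 0.25·59.125, so 0.9375p_{Vidio} = 2157/32 and p_{Vidio} = 71.9.
Then p_{Streamly} = 59.125 + 0.25·71.9 = 77.1.
q_{Vidio} = 337 − 4·71.9 + 2·77.1 = 203.6.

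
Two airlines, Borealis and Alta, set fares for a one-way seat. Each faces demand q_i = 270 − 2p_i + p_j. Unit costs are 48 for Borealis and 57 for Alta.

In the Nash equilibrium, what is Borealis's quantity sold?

Borealis's profit: π = (p_{Borealis} − 48)(270 − 2p_{Borealis} + p_{Alta}).
∂π/∂p_{Borealis} = 366 − 4p_{Borealis} + p_{Alta} = 0 ⇒ p_{Borealis} = 91.5 + 0.25p_{Alta}.
Similarly p_{Alta} = 96 + 0.25p_{Borealis}.
Plugging p_{Alta} into Borealis's best response: p_{Borealis} = 91.5 + 0.25(96 + 0.25p_{Borealis}) ⇒ 0.9375p_{Borealis} = 115.5, so p_{Borealis} = 123.2.
Then p_{Alta} = 96 + 0.25·123.2 = 126.8.
q_{Borealis} = 270 − 2·123.2 + 126.8 = 150.4.

150.4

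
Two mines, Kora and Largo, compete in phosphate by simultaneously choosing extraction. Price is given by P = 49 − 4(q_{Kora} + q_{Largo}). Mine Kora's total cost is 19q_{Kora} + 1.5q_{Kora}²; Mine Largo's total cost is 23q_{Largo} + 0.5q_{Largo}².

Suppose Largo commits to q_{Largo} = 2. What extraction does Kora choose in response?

2

Mine Kora's profit: π = q_{Kora}(49 − 4(q_{Kora} + q_{Largo})) − 19q_{Kora} − 1.5q_{Kora}².
∂π/∂q_{Kora} = 30 − 11q_{Kora} − 4q_{Largo} = 0, so q_{Kora} = 30/11 − (4/11)q_{Largo}.
At q_{Largo} = 2: q_{Kora} = 30/11 − (4/11)·2 = 2.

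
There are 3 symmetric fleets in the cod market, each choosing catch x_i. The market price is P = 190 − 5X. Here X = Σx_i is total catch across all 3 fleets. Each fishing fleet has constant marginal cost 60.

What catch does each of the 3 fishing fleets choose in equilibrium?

A representative fishing fleet's profit is π_i = x_i(190 − 5X) − 60x_i, with X = x_i + Σ_{j≠i} x_j.
First-order condition: 130 − 10x_i − 5Σ_{j≠i} x_j = 0.
With identical fishing fleets, set every x_j = x: then 130 − 10x − 10x = 0, i.e. x = 130/20 = 6.5.

6.5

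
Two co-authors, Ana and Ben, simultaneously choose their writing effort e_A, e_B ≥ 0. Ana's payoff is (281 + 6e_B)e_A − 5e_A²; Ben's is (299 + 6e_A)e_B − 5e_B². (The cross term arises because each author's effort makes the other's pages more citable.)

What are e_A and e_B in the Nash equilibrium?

71.9375, 73.0625

Expanding Ana's payoff: 281e_A + 6e_Be_A − 5e_A².
∂π/∂e_A = 281 + 6e_B − 10e_A = 0, so e_A = 28.1 + 0.6e_B.
Likewise for Ben: e_B = 29.9 + 0.6e_A.
Plugging e_B into Ana's best response: e_A = 28.1 + 0.6(29.9 + 0.6e_A) ⇒ 0.64e_A = 46.04, so e_A = 71.9375.
Then e_B = 29.9 + 0.6·71.9375 = 73.0625.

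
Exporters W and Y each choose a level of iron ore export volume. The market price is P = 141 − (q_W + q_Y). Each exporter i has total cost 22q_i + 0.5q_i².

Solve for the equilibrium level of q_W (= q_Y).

Exporter W's profit: π = q_W(141 − (q_W + q_Y)) − 22q_W − 0.5q_W².
∂π/∂q_W = 119 − 3q_W − q_Y = 0, so q_W = 119/3 − (1/3)q_Y.
The game is symmetric, so in equilibrium q_Y = q_W: the reaction function gives (4/3)q_W = 119/3, hence q_W = 29.75.

29.75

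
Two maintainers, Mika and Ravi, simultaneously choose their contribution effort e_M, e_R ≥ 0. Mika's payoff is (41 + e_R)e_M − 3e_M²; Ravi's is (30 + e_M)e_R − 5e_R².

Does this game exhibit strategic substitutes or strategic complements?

strategic complements

Expanding Mika's payoff: 41e_M + e_Re_M − 3e_M².
∂π/∂e_M = 41 + e_R − 6e_M = 0, so e_M = 41/6 + (1/6)e_R.
The best-response slope de_M/de_R = 1/6 > 0: the reaction function is upward-sloping, so the choices are strategic complements.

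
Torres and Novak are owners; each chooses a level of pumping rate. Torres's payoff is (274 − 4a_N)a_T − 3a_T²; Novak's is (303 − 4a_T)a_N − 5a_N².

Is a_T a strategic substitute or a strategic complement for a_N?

strategic substitutes

Expanding Torres's payoff: 274a_T − 4a_Na_T − 3a_T².
∂π/∂a_T = 274 − 4a_N − 6a_T = 0, so a_T = 137/3 − (2/3)a_N.
The best-response slope da_T/da_N = −2/3 < 0: the reaction function is downward-sloping, so the choices are strategic substitutes.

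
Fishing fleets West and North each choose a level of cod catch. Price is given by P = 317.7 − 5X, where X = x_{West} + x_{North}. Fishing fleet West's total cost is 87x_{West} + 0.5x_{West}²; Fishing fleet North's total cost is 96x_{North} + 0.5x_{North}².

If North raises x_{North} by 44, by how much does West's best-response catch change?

Fishing fleet West's profit: π = x_{West}(317.7 − 5(x_{West} + x_{North})) − 87x_{West} − 0.5x_{West}².
∂π/∂x_{West} = 230.7 − 11x_{West} − 5x_{North} = 0, so x_{West} = 2307/110 − (5/11)x_{North}.
The reaction-function slope is −5/11, so a 44-unit rise in x_{North} moves x_{West} by −5/11 × 44 = −20. West's best response falls — the actions are strategic substitutes.

-20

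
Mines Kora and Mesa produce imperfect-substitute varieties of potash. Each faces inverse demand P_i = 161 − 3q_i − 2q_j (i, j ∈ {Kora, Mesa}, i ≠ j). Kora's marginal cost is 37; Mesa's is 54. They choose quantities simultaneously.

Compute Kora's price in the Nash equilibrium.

86.6875

Mine Kora's profit: π = q_{Kora}(161 − 3q_{Kora} − 2q_{Mesa}) − 37q_{Kora}.
∂π/∂q_{Kora} = 124 − 6q_{Kora} − 2q_{Mesa} = 0 ⇒ q_{Kora} = 62/3 − (1/3)q_{Mesa}.
Similarly q_{Mesa} = 107/6 − (1/3)q_{Kora}.
Substituting the second reaction function into the first: q_{Kora} = 62/3 − (1/3)(107/6 − (1/3)q_{Kora}), which gives (8/9)q_{Kora} = 265/18 ⇒ q_{Kora} = 16.5625.
Then q_{Mesa} = 107/6 − (1/3)·16.5625 = 12.3125.
P_{Kora} = 161 − 3·16.5625 − 2·12.3125 = 86.6875.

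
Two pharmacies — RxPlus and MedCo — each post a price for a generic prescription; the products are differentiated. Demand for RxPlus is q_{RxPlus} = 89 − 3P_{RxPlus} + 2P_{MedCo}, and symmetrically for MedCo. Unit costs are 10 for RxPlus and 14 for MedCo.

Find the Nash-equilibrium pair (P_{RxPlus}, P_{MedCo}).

RxPlus's profit: π = (P_{RxPlus} − 10)(89 − 3P_{RxPlus} + 2P_{MedCo}).
∂π/∂P_{RxPlus} = 119 − 6P_{RxPlus} + 2P_{MedCo} = 0 ⇒ P_{RxPlus} = 119/6 + (1/3)P_{MedCo}.
Similarly P_{MedCo} = 131/6 + (1/3)P_{RxPlus}.
Solving the two reaction functions simultaneously: (1 − (1/3)(1/3))P_{RxPlus} = 119/6 + (1/3)·(131/6), so (8/9)P_{RxPlus} = 244/9 and P_{RxPlus} = 30.5.
Then P_{MedCo} = 131/6 + (1/3)·30.5 = 32.

30.5, 32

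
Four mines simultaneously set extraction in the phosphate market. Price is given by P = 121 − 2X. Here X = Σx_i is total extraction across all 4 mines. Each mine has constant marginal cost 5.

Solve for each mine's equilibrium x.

11.6

A representative mine's profit is π_i = x_i(121 − 2X) − 5x_i, with X = x_i + Σ_{j≠i} x_j.
First-order condition: 116 − 4x_i − 2Σ_{j≠i} x_j = 0.
With identical mines, set every x_j = x: then 116 − 4x − 6x = 0, i.e. x = 116/10 = 11.6.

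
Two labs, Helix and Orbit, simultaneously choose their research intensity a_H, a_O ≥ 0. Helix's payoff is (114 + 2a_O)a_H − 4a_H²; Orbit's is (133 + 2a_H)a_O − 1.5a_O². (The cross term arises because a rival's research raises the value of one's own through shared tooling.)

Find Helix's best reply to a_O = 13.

Expanding Helix's payoff: 114a_H + 2a_Oa_H − 4a_H².
∂π/∂a_H = 114 + 2a_O − 8a_H = 0, so a_H = 14.25 + 0.25a_O.
At a_O = 13: a_H = 14.25 + 0.25·13 = 17.5.

17.5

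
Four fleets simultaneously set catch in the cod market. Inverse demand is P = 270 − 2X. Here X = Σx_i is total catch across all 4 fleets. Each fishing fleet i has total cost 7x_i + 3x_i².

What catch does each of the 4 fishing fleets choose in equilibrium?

A representative fishing fleet's profit is π_i = x_i(270 − 2X) − 7x_i − 3x_i², with X = x_i + Σ_{j≠i} x_j.
First-order condition: 263 − 10x_i − 2Σ_{j≠i} x_j = 0.
In a symmetric equilibrium every fishing fleet chooses the same x, so Σ_{j≠i} x_j = 3x. The condition becomes 263 − 16x = 0, giving x = 263/16 = 16.4375.

16.4375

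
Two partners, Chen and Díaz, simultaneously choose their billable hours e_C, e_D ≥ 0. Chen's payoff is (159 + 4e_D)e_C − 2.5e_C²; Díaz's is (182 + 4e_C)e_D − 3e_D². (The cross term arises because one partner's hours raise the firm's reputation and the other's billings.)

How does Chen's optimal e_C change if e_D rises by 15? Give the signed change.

Expanding Chen's payoff: 159e_C + 4e_De_C − 2.5e_C².
∂π/∂e_C = 159 + 4e_D − 5e_C = 0, so e_C = 31.8 + 0.8e_D.
The reaction-function slope is 0.8, so a 15-unit rise in e_D moves e_C by 0.8 × 15 = 12. Chen's best response rises — the actions are strategic complements.

12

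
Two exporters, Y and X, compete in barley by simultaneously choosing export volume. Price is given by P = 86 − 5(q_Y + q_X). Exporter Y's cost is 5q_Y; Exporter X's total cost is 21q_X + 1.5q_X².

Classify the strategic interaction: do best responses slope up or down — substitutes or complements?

strategic substitutes

Exporter Y's profit: π = q_Y(86 − 5(q_Y + q_X)) − 5q_Y.
∂π/∂q_Y = 81 − 10q_Y − 5q_X = 0, so q_Y = 8.1 − 0.5q_X.
The best-response slope dq_Y/dq_X = −0.5 < 0: the reaction function is downward-sloping, so the choices are strategic substitutes.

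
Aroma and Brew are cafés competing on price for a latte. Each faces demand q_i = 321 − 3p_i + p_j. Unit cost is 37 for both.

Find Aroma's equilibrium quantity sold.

148.2

Aroma's profit: π = (p_{Aroma} − 37)(321 − 3p_{Aroma} + p_{Brew}).
∂π/∂p_{Aroma} = 432 − 6p_{Aroma} + p_{Brew} = 0 ⇒ p_{Aroma} = 72 + (1/6)p_{Brew}.
The game is symmetric, so in equilibrium p_{Brew} = p_{Aroma}: the reaction function gives (5/6)p_{Aroma} = 72, hence p_{Aroma} = 86.4.
q_{Aroma} = 321 − 3·86.4 + 86.4 = 148.2.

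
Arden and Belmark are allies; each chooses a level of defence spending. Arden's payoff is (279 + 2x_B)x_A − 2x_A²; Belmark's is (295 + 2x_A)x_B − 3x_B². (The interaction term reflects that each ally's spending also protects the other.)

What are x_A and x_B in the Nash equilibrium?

113.2, 86.9

Expanding Arden's payoff: 279x_A + 2x_Bx_A − 2x_A².
∂π/∂x_A = 279 + 2x_B − 4x_A = 0, so x_A = 69.75 + 0.5x_B.
Likewise for Belmark: x_B = 295/6 + (1/3)x_A.
Plugging x_B into Arden's best response: x_A = 69.75 + 0.5(295/6 + (1/3)x_A) ⇒ (5/6)x_A = 283/3, so x_A = 113.2.
Then x_B = 295/6 + (1/3)·113.2 = 86.9.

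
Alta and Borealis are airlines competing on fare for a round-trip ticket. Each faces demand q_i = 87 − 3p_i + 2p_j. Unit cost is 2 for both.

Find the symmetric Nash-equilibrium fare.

23.25

Alta's profit: π = (p_{Alta} − 2)(87 − 3p_{Alta} + 2p_{Borealis}).
∂π/∂p_{Alta} = 93 − 6p_{Alta} + 2p_{Borealis} = 0 ⇒ p_{Alta} = 15.5 + (1/3)p_{Borealis}.
By symmetry p_{Borealis} = p_{Alta}; substituting into the reaction function, (2/3)p_{Alta} = 15.5 and p_{Alta} = 23.25.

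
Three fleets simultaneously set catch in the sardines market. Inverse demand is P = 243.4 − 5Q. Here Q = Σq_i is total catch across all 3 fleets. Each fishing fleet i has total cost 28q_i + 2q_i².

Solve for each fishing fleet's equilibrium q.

8.975

A representative fishing fleet's profit is π_i = q_i(243.4 − 5Q) − 28q_i − 2q_i², with Q = q_i + Σ_{j≠i} q_j.
First-order condition: 215.4 − 14q_i − 5Σ_{j≠i} q_j = 0.
In a symmetric equilibrium every fishing fleet chooses the same q, so Σ_{j≠i} q_j = 2q. The condition becomes 215.4 − 24q = 0, giving q = 215.4/24 = 8.975.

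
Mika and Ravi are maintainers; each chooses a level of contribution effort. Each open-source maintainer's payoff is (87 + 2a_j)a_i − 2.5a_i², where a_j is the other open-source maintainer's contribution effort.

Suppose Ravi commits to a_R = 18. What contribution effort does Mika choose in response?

Mika's payoff is (87 + 2a_R)a_M − 2.5a_M².
∂π/∂a_M = 87 + 2a_R − 5a_M = 0, so a_M = 17.4 + 0.4a_R.
At a_R = 18: a_M = 17.4 + 0.4·18 = 24.6.

24.6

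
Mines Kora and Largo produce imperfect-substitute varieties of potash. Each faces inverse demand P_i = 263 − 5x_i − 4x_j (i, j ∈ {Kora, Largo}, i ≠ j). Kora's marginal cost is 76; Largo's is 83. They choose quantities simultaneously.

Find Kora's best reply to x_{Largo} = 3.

Mine Kora's profit: π = x_{Kora}(263 − 5x_{Kora} − 4x_{Largo}) − 76x_{Kora}.
∂π/∂x_{Kora} = 187 − 10x_{Kora} − 4x_{Largo} = 0 ⇒ x_{Kora} = 18.7 − 0.4x_{Largo}.
At x_{Largo} = 3: x_{Kora} = 18.7 − 0.4·3 = 17.5.

17.5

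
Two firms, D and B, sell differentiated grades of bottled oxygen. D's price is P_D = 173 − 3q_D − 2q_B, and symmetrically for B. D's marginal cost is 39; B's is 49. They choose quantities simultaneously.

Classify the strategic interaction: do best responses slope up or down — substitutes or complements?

strategic substitutes

Firm D's profit: π = q_D(173 − 3q_D − 2q_B) − 39q_D.
∂π/∂q_D = 134 − 6q_D − 2q_B = 0 ⇒ q_D = 67/3 − (1/3)q_B.
The best-response slope dq_D/dq_B = −1/3 < 0: the reaction function is downward-sloping, so the choices are strategic substitutes.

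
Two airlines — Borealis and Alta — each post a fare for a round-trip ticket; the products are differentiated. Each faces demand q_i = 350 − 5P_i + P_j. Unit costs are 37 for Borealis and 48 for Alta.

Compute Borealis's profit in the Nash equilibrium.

2645

Borealis's profit: π = (P_{Borealis} − 37)(350 − 5P_{Borealis} + P_{Alta}).
∂π/∂P_{Borealis} = 535 − 10P_{Borealis} + P_{Alta} = 0 ⇒ P_{Borealis} = 53.5 + 0.1P_{Alta}.
Similarly P_{Alta} = 59 + 0.1P_{Borealis}.
Solving the two reaction functions simultaneously: (1 − (0.1)(0.1))P_{Borealis} = 53.5 + 0.1·59, so 0.99P_{Borealis} = 59.4 and P_{Borealis} = 60.
Then P_{Alta} = 59 + 0.1·60 = 65.
q_{Borealis} = 350 − 5·60 + 65 = 115.
Profit = (60 − 37)·115 = 2645.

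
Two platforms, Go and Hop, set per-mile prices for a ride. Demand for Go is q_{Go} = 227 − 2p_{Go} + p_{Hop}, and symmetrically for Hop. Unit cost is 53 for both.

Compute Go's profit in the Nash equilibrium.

Go's profit: π = (p_{Go} − 53)(227 − 2p_{Go} + p_{Hop}).
∂π/∂p_{Go} = 333 − 4p_{Go} + p_{Hop} = 0 ⇒ p_{Go} = 83.25 + 0.25p_{Hop}.
The game is symmetric, so in equilibrium p_{Hop} = p_{Go}: the reaction function gives 0.75p_{Go} = 83.25, hence p_{Go} = 111.
q_{Go} = 227 − 2·111 + 111 = 116.
Profit = (111 − 53)·116 = 6728.

6728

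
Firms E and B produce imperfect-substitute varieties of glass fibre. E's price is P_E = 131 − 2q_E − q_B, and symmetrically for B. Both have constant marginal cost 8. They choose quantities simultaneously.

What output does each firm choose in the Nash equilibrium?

24.6

Firm E's profit: π = q_E(131 − 2q_E − q_B) − 8q_E.
∂π/∂q_E = 123 − 4q_E − q_B = 0 ⇒ q_E = 30.75 − 0.25q_B.
By symmetry q_B = q_E; substituting into the reaction function, 1.25q_E = 30.75 and q_E = 24.6.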